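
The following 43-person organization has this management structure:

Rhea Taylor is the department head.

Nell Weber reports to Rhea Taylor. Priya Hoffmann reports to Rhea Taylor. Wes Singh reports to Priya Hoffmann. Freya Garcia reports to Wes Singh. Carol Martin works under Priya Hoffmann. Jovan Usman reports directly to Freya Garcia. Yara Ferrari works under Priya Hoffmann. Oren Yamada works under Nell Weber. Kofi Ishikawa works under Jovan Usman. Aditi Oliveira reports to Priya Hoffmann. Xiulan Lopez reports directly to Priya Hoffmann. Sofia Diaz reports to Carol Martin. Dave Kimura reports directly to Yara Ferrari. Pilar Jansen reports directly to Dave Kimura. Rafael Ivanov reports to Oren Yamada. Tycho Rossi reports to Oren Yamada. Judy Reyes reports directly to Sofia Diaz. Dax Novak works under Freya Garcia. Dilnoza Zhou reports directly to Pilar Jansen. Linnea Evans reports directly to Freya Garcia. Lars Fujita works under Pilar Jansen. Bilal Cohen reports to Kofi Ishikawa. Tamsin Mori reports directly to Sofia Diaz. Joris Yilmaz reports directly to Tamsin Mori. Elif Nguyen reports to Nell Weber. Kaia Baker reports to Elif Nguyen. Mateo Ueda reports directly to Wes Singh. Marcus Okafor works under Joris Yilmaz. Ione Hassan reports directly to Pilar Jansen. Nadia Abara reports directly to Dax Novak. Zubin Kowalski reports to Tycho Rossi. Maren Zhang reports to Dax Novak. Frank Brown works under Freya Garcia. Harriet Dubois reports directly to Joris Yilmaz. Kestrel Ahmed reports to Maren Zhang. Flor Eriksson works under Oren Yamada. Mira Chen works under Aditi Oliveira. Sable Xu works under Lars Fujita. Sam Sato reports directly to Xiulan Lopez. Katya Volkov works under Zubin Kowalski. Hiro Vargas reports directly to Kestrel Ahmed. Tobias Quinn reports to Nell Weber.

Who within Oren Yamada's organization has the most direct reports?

Direct-report counts within Oren Yamada's organization: Oren Yamada has 3; Tycho Rossi has 1; Zubin Kowalski has 1. The largest is 3, held by Oren Yamada.

Oren Yamada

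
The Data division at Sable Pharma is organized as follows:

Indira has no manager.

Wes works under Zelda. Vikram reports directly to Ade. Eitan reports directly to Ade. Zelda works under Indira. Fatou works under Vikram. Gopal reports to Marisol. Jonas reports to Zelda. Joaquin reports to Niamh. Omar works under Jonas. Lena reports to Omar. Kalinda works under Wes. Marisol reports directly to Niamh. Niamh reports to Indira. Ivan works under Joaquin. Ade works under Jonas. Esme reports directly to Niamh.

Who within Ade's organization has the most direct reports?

Direct-report counts within Ade's organization: Ade has 2; Vikram has 1. The largest is 2, held by Ade.

Ade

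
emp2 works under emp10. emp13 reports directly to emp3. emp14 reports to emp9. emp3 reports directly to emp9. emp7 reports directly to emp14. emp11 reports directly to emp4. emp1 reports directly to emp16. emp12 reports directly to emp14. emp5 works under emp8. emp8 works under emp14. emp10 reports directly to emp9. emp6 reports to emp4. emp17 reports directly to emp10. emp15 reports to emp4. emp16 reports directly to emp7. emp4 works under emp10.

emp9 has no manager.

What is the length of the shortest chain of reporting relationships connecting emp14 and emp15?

4

emp14 is 1 level below emp9, and emp15 is 3 levels below emp9 (their lowest common manager). The shortest path runs up from emp14 to emp9 and back down to emp15: 1 + 3 = 4 links.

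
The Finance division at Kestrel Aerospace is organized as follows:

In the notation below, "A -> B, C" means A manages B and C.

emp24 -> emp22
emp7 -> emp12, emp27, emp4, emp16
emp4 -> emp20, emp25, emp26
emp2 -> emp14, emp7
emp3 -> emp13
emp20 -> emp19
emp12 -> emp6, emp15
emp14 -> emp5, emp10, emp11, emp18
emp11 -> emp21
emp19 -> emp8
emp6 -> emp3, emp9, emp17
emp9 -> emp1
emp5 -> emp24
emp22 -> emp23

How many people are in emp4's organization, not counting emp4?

emp4 directly manages emp20, emp25, emp26. Under emp20: emp19, emp8 (2). emp25 has no reports. emp26 has no reports. So emp4's organization is 3 direct reports plus everyone under them: 3 + 1 + 1 = 5.

5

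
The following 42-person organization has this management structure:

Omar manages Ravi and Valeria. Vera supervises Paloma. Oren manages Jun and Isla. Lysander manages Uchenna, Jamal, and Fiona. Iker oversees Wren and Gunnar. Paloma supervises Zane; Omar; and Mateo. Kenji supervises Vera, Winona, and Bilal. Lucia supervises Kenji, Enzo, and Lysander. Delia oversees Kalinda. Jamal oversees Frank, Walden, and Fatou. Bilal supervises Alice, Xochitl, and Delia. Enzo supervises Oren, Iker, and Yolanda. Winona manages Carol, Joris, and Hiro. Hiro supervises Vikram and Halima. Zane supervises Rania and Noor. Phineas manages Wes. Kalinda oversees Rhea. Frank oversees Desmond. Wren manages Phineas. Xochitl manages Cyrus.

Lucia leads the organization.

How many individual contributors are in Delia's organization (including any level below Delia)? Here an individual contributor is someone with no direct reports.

The only person in Delia's organization with no one reporting to them is Rhea. That is 1.

1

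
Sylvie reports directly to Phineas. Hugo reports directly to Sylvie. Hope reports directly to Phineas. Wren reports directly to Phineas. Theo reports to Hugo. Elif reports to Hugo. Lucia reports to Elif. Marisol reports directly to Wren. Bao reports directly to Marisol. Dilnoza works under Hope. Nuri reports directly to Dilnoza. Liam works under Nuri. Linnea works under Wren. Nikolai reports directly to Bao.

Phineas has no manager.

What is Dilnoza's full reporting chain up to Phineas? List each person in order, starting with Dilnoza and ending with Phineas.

Dilnoza reports to Hope. Hope reports to Phineas. Phineas is at the top.

Dilnoza -> Hope -> Phineas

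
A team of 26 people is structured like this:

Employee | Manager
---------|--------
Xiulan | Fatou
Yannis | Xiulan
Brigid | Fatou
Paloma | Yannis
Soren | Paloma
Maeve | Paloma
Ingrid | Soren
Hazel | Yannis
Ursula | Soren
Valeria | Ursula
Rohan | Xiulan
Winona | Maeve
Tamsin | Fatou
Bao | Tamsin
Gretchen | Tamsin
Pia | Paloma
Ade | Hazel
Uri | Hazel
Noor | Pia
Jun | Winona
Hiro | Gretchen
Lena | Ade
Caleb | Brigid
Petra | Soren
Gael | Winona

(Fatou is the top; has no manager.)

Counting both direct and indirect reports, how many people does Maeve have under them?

Maeve directly manages Winona. Under Winona: Gael, Jun (2). That's 3 in total.

3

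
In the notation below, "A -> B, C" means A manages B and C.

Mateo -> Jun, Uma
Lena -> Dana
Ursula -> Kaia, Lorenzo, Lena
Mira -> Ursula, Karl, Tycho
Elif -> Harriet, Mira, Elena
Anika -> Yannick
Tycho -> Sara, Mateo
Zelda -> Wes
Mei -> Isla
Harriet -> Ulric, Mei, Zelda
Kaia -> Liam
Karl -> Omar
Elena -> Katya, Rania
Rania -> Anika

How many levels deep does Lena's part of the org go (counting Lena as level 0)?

The longest chain under Lena runs Lena → Dana, which is 1 level below Lena.

1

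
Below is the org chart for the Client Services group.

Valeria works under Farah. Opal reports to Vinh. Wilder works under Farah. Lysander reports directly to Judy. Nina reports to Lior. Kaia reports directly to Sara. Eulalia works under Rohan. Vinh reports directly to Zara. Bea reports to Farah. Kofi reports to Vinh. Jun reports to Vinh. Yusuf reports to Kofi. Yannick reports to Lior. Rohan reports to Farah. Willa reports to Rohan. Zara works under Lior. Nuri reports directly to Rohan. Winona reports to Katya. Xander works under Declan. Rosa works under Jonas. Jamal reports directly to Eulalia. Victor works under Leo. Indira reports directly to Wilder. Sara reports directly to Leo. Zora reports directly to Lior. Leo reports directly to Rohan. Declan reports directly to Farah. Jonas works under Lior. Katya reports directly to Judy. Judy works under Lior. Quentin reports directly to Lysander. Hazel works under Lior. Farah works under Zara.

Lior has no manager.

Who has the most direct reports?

Lior

Direct-report counts: Lior has 7; Jonas has 1; Zara has 2; Farah has 5; Declan has 1; Rohan has 4; Eulalia has 1; Leo has 2; Sara has 1; Wilder has 1; Vinh has 3; Kofi has 1; Judy has 2; Katya has 1; Lysander has 1. The largest is 7, held by Lior.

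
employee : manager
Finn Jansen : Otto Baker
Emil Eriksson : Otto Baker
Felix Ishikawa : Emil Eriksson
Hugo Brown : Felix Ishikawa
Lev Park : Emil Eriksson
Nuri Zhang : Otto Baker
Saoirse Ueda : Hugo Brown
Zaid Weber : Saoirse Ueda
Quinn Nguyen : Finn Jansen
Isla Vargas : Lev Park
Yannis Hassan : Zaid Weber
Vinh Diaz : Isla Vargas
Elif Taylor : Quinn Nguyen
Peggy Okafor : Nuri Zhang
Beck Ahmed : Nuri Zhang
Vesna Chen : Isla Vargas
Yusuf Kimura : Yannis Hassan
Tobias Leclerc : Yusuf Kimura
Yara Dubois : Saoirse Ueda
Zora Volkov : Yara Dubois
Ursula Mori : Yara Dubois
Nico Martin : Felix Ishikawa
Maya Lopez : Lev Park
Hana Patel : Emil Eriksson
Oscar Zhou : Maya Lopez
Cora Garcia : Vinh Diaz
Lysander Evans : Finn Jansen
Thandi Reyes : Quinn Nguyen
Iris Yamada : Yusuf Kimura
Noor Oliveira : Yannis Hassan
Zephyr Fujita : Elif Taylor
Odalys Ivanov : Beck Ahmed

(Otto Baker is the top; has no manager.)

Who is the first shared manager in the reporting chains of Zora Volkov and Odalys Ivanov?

Zora Volkov's chain of managers is Yara Dubois, Saoirse Ueda, Hugo Brown, Felix Ishikawa, Emil Eriksson, Otto Baker. Odalys Ivanov's chain of managers is Beck Ahmed, Nuri Zhang, Otto Baker. The first manager that appears in both chains is Otto Baker.

Otto Baker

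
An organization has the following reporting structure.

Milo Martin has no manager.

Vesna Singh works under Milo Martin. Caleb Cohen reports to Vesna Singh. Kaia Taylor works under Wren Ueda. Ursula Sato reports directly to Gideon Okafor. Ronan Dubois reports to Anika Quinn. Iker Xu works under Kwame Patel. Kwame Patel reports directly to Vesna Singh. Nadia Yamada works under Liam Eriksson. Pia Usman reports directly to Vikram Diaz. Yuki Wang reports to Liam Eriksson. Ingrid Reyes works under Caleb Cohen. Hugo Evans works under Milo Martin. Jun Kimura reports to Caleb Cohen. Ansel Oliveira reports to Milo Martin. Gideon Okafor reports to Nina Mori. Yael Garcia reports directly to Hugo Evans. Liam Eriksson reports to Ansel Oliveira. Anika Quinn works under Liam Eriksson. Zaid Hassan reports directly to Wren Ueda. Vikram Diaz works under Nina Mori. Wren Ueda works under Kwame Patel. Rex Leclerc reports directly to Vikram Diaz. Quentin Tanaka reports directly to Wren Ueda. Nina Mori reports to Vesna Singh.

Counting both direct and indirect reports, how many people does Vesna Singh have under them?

Vesna Singh directly manages Nina Mori, Kwame Patel, Caleb Cohen. Under Nina Mori: Vikram Diaz, Pia Usman, Rex Leclerc, Gideon Okafor, Ursula Sato (5). Under Kwame Patel: Iker Xu, Wren Ueda, Zaid Hassan, Quentin Tanaka, Kaia Taylor (5). Under Caleb Cohen: Ingrid Reyes, Jun Kimura (2). So Vesna Singh's organization is 3 direct reports plus everyone under them: 6 + 6 + 3 = 15.

15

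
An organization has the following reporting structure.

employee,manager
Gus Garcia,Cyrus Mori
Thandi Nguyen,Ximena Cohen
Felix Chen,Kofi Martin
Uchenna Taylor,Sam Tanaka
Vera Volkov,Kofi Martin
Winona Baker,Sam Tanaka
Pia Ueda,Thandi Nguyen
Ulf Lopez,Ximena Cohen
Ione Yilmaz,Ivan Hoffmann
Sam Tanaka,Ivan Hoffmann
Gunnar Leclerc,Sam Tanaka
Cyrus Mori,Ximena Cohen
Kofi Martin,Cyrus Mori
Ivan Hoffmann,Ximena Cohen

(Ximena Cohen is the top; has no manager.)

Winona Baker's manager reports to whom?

Winona Baker reports to Sam Tanaka, and Sam Tanaka reports to Ivan Hoffmann. So Winona Baker's skip-level manager is Ivan Hoffmann.

Ivan Hoffmann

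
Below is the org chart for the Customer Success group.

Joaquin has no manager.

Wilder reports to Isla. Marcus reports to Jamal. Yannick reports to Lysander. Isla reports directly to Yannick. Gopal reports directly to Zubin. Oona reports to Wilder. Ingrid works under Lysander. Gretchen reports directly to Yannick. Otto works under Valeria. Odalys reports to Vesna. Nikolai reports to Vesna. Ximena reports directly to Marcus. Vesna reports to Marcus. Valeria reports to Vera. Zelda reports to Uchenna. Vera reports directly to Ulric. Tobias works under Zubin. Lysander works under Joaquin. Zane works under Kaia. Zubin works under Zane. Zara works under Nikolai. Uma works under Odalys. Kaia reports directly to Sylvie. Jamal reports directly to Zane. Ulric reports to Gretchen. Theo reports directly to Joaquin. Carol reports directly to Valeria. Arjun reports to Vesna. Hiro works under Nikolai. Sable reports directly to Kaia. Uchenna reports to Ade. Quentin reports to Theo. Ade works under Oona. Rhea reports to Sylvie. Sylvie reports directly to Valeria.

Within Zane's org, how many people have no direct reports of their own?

7

The people in Zane's organization with no one reporting to them are Gopal, Tobias, Ximena, Uma, Arjun, Hiro, Zara. That is 7.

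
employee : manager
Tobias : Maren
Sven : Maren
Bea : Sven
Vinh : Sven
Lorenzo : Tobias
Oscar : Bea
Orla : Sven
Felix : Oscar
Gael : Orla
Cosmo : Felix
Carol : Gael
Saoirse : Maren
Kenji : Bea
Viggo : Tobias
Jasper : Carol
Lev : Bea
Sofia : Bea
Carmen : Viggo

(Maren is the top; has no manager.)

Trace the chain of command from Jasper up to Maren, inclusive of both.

Jasper reports to Carol. Carol reports to Gael. Gael reports to Orla. Orla reports to Sven. Sven reports to Maren. Maren is at the top.

Jasper -> Carol -> Gael -> Orla -> Sven -> Maren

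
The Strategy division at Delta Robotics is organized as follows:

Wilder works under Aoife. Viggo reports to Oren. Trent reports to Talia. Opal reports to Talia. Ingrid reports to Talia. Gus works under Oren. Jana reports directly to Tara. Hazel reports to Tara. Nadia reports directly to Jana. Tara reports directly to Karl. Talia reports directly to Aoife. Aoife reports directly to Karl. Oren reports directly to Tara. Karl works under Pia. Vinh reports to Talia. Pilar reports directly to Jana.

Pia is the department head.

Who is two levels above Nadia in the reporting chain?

Tara

Nadia reports to Jana, and Jana reports to Tara. So Nadia's skip-level manager is Tara.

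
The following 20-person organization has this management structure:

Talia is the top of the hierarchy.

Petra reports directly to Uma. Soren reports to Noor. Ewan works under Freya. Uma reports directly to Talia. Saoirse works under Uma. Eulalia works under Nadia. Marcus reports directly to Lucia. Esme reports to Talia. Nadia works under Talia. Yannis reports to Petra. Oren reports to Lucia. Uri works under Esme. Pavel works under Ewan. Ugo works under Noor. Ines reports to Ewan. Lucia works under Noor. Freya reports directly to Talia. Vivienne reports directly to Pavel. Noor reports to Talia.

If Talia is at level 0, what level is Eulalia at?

2

Chain from Eulalia up to Talia: Eulalia → Nadia → Talia. That is 2 steps up, so Eulalia is 2 levels below Talia.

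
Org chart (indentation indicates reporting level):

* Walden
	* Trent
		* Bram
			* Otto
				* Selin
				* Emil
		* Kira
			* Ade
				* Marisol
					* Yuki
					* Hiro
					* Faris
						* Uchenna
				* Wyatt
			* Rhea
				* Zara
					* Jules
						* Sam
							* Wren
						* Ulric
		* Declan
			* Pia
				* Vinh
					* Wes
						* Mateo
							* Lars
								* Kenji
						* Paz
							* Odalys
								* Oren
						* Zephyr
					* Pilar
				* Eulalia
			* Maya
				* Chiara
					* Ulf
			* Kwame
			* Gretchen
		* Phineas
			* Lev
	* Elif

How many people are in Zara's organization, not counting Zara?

4

Zara directly manages Jules. Under Jules: Ulric, Sam, Wren (3). That's 4 in total.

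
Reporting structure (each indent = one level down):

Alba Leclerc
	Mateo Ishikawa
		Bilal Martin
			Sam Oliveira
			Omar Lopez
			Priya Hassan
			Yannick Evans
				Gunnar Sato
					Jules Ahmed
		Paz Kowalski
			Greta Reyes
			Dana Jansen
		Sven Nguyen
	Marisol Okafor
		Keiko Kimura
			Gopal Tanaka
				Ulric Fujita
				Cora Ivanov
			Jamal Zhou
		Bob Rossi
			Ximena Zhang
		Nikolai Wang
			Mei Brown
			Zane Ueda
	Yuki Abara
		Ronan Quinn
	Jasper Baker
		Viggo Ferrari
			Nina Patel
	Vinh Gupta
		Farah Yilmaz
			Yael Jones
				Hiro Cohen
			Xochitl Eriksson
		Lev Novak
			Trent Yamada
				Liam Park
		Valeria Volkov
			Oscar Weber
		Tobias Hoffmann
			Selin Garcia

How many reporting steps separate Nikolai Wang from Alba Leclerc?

Chain from Nikolai Wang up to Alba Leclerc: Nikolai Wang → Marisol Okafor → Alba Leclerc. That is 2 steps up, so Nikolai Wang is 2 levels below Alba Leclerc.

2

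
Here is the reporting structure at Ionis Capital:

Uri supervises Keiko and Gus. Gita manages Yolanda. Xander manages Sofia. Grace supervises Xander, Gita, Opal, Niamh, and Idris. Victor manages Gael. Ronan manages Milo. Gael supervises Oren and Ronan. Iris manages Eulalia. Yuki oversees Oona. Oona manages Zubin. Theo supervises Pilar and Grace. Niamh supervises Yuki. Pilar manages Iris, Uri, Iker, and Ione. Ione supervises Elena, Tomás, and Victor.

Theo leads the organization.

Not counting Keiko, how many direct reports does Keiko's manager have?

Keiko reports to Uri. Uri's other direct reports are Gus — 1 peer.

1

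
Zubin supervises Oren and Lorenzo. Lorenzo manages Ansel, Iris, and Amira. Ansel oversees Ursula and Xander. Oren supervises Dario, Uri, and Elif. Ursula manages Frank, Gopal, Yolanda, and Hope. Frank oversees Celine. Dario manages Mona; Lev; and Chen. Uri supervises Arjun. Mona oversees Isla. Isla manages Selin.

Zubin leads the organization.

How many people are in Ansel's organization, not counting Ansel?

7

Ansel directly manages Ursula, Xander. Under Ursula: Hope, Yolanda, Gopal, Frank, Celine (5). Xander has no reports. So Ansel's organization is 2 direct reports plus everyone under them: 6 + 1 = 7.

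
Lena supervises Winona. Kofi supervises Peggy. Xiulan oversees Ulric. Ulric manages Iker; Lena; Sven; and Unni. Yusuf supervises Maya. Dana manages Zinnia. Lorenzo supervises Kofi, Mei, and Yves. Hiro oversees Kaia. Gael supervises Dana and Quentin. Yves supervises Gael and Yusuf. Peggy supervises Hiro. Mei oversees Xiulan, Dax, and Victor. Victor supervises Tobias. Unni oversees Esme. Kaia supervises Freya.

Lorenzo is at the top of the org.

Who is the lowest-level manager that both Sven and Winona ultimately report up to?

Ulric

Sven's chain of managers is Ulric, Xiulan, Mei, Lorenzo. Winona's chain of managers is Lena, Ulric, Xiulan, Mei, Lorenzo. The first manager that appears in both chains is Ulric.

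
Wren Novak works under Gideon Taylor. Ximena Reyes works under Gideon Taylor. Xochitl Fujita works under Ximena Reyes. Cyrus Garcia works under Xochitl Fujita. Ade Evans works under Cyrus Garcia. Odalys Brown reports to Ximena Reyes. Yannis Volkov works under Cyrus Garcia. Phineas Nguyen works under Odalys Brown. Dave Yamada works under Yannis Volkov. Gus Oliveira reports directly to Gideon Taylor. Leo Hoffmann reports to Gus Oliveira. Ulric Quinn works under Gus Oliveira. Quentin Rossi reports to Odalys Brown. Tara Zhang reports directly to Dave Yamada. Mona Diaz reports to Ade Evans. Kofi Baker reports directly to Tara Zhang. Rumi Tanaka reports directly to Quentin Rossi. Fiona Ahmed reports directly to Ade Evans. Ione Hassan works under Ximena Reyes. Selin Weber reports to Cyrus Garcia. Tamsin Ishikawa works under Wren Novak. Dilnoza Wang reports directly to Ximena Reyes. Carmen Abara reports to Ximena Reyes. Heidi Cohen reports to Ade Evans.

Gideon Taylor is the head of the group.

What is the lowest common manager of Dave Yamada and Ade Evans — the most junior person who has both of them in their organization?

Dave Yamada's chain of managers is Yannis Volkov, Cyrus Garcia, Xochitl Fujita, Ximena Reyes, Gideon Taylor. Ade Evans's chain of managers is Cyrus Garcia, Xochitl Fujita, Ximena Reyes, Gideon Taylor. The first manager that appears in both chains is Cyrus Garcia.

Cyrus Garcia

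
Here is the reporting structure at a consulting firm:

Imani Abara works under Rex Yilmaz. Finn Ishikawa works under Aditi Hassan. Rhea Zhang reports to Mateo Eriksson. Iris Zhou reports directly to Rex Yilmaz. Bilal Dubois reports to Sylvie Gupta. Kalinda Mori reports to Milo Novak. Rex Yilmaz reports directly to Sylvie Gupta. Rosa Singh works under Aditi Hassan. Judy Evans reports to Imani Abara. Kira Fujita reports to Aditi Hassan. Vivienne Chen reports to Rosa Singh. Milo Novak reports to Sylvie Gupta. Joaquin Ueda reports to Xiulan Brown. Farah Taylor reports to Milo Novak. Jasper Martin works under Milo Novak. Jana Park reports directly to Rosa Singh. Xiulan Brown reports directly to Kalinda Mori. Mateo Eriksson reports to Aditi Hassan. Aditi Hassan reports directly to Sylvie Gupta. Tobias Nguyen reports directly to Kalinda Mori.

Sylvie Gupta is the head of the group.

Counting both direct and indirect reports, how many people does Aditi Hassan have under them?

7

Aditi Hassan directly manages Rosa Singh, Kira Fujita, Mateo Eriksson, Finn Ishikawa. Under Rosa Singh: Vivienne Chen, Jana Park (2). Kira Fujita has no reports. Under Mateo Eriksson: Rhea Zhang (1). Finn Ishikawa has no reports. So Aditi Hassan's organization is 4 direct reports plus everyone under them: 3 + 1 + 2 + 1 = 7.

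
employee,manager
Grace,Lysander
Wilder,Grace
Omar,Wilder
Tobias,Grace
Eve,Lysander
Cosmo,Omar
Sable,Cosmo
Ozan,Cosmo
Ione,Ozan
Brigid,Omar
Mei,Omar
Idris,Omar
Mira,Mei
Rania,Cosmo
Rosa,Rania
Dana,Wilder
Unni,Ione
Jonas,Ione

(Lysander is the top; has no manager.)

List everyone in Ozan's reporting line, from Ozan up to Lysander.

Ozan reports to Cosmo. Cosmo reports to Omar. Omar reports to Wilder. Wilder reports to Grace. Grace reports to Lysander. Lysander is at the top.

Ozan -> Cosmo -> Omar -> Wilder -> Grace -> Lysander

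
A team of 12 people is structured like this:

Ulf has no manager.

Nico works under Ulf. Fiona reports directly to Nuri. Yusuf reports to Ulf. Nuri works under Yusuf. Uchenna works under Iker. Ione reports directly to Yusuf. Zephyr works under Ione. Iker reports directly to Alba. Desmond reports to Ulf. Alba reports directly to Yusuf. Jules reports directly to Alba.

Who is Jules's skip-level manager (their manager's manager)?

Jules reports to Alba, and Alba reports to Yusuf. So Jules's skip-level manager is Yusuf.

Yusuf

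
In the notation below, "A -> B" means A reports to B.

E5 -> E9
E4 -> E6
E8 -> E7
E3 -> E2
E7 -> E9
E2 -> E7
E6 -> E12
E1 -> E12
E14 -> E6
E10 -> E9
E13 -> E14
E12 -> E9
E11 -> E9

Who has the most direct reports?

Direct-report counts: E9 has 5; E7 has 2; E2 has 1; E12 has 2; E6 has 2; E14 has 1. The largest is 5, held by E9.

E9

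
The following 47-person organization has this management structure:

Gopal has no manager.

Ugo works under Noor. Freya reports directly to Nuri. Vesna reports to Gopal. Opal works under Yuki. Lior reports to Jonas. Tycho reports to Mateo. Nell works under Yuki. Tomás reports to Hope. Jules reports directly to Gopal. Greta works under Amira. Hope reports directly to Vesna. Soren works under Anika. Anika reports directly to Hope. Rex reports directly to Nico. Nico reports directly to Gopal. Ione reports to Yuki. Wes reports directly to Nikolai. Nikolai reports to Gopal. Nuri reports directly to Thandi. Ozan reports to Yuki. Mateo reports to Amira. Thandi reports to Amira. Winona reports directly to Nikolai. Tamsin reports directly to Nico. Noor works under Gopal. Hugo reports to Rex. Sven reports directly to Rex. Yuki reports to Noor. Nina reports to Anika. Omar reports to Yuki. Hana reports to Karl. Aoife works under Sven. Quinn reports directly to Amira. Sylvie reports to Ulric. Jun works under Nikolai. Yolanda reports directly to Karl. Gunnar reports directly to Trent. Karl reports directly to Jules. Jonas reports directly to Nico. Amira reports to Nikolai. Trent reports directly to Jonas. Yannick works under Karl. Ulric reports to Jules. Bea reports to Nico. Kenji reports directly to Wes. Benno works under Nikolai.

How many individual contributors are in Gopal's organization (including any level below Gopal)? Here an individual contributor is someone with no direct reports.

The people in Gopal's organization with no one reporting to them are Jun, Winona, Freya, Tycho, Quinn, Greta, Benno, Kenji, Sylvie, Yannick, Hana, Yolanda, Ugo, Ozan, Opal, Omar, Nell, Ione, Tomás, Nina, Soren, Tamsin, Bea, Hugo, Aoife, Lior, Gunnar. That is 27.

27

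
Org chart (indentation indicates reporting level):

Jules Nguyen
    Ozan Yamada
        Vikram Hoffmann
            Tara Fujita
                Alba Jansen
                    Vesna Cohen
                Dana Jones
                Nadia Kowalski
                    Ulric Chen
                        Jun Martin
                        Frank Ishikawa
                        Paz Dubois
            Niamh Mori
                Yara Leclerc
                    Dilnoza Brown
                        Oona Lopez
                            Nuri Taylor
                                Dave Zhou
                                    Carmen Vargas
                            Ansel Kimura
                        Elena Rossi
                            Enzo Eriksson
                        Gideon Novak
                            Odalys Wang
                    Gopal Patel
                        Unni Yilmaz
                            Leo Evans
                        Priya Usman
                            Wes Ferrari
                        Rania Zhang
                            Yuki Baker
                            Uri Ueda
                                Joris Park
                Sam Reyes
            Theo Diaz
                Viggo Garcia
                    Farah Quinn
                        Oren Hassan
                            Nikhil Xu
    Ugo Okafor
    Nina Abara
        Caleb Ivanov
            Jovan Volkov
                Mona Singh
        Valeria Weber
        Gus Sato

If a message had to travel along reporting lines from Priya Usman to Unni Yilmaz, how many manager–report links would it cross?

2

Priya Usman is 1 level below Gopal Patel, and Unni Yilmaz is 1 level below Gopal Patel (their lowest common manager). The shortest path runs up from Priya Usman to Gopal Patel and back down to Unni Yilmaz: 1 + 1 = 2 links.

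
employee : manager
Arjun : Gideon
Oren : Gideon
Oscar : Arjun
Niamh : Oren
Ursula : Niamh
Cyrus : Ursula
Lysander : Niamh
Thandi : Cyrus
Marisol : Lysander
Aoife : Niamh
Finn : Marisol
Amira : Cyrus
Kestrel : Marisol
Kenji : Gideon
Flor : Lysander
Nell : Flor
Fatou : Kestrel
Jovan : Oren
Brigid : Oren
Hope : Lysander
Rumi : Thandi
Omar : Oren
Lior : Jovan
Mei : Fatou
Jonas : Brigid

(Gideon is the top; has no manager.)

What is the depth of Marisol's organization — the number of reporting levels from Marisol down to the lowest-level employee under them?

3

The longest chain under Marisol runs Marisol → Kestrel → Fatou → Mei, which is 3 levels below Marisol.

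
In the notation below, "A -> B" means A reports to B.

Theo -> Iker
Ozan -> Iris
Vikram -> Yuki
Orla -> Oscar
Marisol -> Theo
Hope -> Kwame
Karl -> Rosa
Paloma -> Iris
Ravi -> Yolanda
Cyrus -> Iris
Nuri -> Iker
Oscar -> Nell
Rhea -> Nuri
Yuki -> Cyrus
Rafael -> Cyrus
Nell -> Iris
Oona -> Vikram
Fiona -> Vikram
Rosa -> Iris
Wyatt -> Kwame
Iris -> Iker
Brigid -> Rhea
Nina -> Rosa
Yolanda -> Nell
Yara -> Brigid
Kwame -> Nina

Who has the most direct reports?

Direct-report counts: Iker has 3; Theo has 1; Nuri has 1; Rhea has 1; Brigid has 1; Iris has 5; Rosa has 2; Nina has 1; Kwame has 2; Nell has 2; Oscar has 1; Yolanda has 1; Cyrus has 2; Yuki has 1; Vikram has 2. The largest is 5, held by Iris.

Iris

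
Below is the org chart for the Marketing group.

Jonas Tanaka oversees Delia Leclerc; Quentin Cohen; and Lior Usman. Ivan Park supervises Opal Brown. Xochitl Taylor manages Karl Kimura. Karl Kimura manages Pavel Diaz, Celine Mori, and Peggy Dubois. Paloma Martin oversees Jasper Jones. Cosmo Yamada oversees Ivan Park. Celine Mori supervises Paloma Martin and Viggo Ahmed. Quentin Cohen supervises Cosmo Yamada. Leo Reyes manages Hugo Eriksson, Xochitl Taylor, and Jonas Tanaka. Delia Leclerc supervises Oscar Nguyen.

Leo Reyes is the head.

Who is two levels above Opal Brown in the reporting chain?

Opal Brown reports to Ivan Park, and Ivan Park reports to Cosmo Yamada. So Opal Brown's skip-level manager is Cosmo Yamada.

Cosmo Yamada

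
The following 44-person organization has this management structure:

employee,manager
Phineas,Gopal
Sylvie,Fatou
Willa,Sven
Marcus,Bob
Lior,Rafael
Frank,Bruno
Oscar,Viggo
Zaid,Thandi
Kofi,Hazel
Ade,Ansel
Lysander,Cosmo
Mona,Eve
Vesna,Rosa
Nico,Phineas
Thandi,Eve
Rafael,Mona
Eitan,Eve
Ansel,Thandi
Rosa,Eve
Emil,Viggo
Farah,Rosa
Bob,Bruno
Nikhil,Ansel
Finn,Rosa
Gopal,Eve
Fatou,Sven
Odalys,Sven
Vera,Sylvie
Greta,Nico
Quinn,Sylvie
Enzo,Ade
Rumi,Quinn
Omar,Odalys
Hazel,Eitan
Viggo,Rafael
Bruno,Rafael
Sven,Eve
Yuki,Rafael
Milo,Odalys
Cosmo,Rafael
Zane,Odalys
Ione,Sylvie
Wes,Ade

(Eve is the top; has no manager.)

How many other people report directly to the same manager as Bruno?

Bruno reports to Rafael. Rafael's other direct reports are Lior, Viggo, Cosmo, Yuki — 4 peers.

4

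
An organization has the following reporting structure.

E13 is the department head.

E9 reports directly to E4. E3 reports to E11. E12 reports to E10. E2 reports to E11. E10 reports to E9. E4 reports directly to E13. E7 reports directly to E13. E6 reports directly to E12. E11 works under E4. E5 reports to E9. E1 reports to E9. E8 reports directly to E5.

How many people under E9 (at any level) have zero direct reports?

The people in E9's organization with no one reporting to them are E1, E6, E8. That is 3.

3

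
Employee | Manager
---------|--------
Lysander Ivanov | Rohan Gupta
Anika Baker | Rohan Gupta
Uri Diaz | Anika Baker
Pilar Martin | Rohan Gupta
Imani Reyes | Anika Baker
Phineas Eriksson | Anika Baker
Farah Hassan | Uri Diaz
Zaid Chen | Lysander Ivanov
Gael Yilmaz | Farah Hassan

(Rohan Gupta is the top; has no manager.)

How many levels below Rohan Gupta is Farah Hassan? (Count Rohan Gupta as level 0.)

Chain from Farah Hassan up to Rohan Gupta: Farah Hassan → Uri Diaz → Anika Baker → Rohan Gupta. That is 3 steps up, so Farah Hassan is 3 levels below Rohan Gupta.

3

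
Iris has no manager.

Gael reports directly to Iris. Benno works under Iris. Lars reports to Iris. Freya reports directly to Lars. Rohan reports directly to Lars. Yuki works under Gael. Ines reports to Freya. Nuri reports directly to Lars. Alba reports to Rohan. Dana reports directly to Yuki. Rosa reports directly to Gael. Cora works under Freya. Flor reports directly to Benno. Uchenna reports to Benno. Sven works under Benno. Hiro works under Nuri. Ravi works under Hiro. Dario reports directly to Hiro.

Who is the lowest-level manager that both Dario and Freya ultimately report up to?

Dario's chain of managers is Hiro, Nuri, Lars, Iris. Freya's chain of managers is Lars, Iris. The first manager that appears in both chains is Lars.

Lars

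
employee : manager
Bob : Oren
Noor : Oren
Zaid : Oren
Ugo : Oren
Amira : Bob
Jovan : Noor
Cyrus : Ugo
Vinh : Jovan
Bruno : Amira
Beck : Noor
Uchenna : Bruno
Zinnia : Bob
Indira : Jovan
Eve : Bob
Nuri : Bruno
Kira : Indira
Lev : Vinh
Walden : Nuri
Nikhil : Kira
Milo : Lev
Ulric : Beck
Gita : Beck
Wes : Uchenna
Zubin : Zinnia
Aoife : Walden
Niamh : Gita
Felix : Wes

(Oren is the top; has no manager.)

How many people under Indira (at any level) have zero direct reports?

The only person in Indira's organization with no one reporting to them is Nikhil. That is 1.

1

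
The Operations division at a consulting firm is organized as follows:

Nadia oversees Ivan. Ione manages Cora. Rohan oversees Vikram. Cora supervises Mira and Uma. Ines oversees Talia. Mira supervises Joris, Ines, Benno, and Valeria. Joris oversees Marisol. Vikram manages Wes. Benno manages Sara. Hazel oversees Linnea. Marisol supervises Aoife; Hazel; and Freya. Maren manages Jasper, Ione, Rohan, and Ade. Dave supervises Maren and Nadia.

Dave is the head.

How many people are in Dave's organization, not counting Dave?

23

Dave directly manages Maren, Nadia. Under Maren: Ade, Jasper, Rohan, Vikram, Wes, Ione, Cora, Uma, Mira, Valeria, Benno, Sara, Ines, Talia, Joris, Marisol, Freya, Hazel, Linnea, Aoife (20). Under Nadia: Ivan (1). So Dave's organization is 2 direct reports plus everyone under them: 21 + 2 = 23.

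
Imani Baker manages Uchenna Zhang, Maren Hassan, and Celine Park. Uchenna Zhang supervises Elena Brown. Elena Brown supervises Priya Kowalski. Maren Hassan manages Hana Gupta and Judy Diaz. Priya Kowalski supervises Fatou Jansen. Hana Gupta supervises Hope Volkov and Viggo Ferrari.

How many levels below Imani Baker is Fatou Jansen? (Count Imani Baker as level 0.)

Chain from Fatou Jansen up to Imani Baker: Fatou Jansen → Priya Kowalski → Elena Brown → Uchenna Zhang → Imani Baker. That is 4 steps up, so Fatou Jansen is 4 levels below Imani Baker.

4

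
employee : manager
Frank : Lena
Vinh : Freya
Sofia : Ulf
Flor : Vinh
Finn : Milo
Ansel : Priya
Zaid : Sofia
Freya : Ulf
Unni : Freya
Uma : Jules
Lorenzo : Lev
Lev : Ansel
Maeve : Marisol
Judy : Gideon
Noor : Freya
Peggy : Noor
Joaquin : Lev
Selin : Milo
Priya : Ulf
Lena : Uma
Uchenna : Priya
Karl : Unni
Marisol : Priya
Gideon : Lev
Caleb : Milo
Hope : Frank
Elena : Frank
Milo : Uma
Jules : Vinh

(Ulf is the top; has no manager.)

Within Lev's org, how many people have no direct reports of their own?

The people in Lev's organization with no one reporting to them are Lorenzo, Judy, Joaquin. That is 3.

3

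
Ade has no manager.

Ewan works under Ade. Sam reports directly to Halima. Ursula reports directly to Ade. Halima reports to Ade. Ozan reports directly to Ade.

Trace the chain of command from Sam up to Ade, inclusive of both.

Sam -> Halima -> Ade

Sam reports to Halima. Halima reports to Ade. Ade is at the top.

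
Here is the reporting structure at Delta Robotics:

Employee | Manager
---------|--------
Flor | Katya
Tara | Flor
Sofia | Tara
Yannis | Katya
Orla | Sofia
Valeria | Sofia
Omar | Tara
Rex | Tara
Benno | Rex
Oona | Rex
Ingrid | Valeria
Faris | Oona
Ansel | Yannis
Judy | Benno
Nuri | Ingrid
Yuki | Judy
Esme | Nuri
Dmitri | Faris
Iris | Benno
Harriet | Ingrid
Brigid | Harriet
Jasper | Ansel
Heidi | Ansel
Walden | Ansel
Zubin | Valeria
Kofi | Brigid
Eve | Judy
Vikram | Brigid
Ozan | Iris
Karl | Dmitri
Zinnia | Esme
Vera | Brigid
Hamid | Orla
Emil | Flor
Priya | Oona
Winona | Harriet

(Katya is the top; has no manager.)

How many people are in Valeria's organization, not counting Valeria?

Valeria directly manages Ingrid, Zubin. Under Ingrid: Harriet, Winona, Brigid, Vera, Vikram, Kofi, Nuri, Esme, Zinnia (9). Zubin has no reports. So Valeria's organization is 2 direct reports plus everyone under them: 10 + 1 = 11.

11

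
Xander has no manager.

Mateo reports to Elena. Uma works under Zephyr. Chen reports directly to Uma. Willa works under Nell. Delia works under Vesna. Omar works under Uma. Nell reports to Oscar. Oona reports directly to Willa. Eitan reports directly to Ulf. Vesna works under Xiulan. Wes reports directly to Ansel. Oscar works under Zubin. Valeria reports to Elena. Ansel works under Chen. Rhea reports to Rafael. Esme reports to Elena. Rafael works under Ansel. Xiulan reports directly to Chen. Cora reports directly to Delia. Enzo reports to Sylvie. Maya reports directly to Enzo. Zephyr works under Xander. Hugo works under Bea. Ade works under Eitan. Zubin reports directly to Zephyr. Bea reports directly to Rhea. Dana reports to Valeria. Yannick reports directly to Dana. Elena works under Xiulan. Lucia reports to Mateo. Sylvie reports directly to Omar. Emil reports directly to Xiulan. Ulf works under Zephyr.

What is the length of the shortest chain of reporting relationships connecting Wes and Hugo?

5

Wes is 1 level below Ansel, and Hugo is 4 levels below Ansel (their lowest common manager). The shortest path runs up from Wes to Ansel and back down to Hugo: 1 + 4 = 5 links.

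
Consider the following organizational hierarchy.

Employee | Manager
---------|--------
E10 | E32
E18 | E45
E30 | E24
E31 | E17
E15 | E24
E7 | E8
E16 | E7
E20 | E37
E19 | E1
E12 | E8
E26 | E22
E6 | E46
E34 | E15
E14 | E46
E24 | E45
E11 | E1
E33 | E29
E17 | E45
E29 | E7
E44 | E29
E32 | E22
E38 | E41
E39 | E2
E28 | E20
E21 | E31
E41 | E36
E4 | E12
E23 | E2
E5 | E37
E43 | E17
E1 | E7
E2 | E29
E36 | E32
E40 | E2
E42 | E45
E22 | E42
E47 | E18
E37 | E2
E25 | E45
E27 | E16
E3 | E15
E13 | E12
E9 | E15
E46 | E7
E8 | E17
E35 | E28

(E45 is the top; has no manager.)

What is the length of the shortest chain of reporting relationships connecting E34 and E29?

7

E34 is 3 levels below E45, and E29 is 4 levels below E45 (their lowest common manager). The shortest path runs up from E34 to E45 and back down to E29: 3 + 4 = 7 links.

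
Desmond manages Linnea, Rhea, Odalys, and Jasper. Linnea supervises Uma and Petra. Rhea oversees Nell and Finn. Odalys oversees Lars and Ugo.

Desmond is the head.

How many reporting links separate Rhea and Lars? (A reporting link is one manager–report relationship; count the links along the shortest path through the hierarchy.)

Rhea is 1 level below Desmond, and Lars is 2 levels below Desmond (their lowest common manager). The shortest path runs up from Rhea to Desmond and back down to Lars: 1 + 2 = 3 links.

3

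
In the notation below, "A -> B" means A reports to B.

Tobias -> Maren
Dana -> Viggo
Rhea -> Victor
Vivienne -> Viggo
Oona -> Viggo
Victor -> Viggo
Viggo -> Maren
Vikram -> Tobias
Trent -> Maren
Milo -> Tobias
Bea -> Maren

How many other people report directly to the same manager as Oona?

Oona reports to Viggo. Viggo's other direct reports are Dana, Victor, Vivienne — 3 peers.

3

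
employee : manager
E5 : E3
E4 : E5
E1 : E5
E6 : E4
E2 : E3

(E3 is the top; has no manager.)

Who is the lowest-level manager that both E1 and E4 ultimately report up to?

E5

E1's chain of managers is E5, E3. E4's chain of managers is E5, E3. The first manager that appears in both chains is E5.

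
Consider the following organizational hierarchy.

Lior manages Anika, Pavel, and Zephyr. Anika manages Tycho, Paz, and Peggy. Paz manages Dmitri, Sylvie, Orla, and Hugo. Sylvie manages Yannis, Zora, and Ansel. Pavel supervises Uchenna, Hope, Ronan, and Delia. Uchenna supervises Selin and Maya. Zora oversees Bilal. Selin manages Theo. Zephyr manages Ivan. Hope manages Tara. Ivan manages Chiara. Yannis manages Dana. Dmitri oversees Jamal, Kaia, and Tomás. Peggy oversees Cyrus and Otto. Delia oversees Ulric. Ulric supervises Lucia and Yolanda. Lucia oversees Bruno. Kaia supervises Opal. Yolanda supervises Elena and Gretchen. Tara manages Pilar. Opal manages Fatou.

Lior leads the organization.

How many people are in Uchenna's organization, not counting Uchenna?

Uchenna directly manages Selin, Maya. Under Selin: Theo (1). Maya has no reports. So Uchenna's organization is 2 direct reports plus everyone under them: 2 + 1 = 3.

3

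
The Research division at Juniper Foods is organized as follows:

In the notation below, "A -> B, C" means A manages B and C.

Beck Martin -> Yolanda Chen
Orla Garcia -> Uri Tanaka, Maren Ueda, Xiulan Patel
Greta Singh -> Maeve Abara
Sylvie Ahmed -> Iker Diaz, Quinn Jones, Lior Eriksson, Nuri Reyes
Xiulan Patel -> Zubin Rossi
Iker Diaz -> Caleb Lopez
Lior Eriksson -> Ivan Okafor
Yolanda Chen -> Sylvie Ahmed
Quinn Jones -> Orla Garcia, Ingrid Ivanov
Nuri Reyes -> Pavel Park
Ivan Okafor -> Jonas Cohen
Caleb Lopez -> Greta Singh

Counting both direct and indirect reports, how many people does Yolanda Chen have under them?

Yolanda Chen directly manages Sylvie Ahmed. Under Sylvie Ahmed: Nuri Reyes, Pavel Park, Lior Eriksson, Ivan Okafor, Jonas Cohen, Quinn Jones, Ingrid Ivanov, Orla Garcia, Xiulan Patel, Zubin Rossi, Maren Ueda, Uri Tanaka, Iker Diaz, Caleb Lopez, Greta Singh, Maeve Abara (16). That's 17 in total.

17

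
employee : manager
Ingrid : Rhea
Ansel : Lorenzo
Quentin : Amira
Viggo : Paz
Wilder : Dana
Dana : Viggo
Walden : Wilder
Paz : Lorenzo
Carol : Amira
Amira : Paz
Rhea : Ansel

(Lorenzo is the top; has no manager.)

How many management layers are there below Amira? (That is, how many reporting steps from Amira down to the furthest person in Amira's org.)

The longest chain under Amira runs Amira → Quentin, which is 1 level below Amira.

1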